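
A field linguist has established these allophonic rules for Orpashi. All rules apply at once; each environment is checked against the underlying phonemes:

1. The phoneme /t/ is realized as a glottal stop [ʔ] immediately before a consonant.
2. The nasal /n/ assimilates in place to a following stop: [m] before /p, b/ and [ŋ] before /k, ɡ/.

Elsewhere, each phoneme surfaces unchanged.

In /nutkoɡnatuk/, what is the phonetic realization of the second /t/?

/t/ — between /a/ and /u/; rule 1 does not apply here → [t].

[t]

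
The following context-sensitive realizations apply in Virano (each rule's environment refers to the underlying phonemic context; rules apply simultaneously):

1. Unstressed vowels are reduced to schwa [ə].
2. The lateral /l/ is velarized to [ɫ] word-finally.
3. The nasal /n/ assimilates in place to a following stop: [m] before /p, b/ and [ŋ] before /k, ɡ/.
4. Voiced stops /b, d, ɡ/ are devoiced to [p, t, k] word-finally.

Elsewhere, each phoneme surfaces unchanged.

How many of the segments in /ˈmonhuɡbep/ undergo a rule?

Segments that undergo a rule: /u/ → [ə] (rule 1); /e/ → [ə] (rule 1).
All other segments surface unchanged.

2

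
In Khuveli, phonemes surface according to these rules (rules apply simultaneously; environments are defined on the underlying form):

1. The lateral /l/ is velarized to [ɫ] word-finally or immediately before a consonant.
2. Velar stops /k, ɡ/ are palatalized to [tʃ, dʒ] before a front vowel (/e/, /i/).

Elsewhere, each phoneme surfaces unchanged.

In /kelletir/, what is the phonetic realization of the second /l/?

/l/ — between /l/ and /e/; rule 1 does not apply here → [l].

[l]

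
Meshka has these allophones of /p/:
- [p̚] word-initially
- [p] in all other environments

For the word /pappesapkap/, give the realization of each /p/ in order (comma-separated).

[p̚], [p], [p], [p], [p]

Occurrence 1 (position 1): word-initially → [p̚].
Occurrence 2 (position 3): no conditioning environment matches → elsewhere allophone [p].
Occurrence 3 (position 4): no conditioning environment matches → elsewhere allophone [p].
Occurrence 4 (position 8): no conditioning environment matches → elsewhere allophone [p].
Occurrence 5 (position 11): no conditioning environment matches → elsewhere allophone [p].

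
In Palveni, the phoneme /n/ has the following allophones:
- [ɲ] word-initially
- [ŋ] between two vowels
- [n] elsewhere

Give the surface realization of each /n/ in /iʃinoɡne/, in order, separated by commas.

[ŋ], [n]

Occurrence 1 (position 4): between two vowels → [ŋ].
Occurrence 2 (position 7): no conditioning environment matches → elsewhere allophone [n].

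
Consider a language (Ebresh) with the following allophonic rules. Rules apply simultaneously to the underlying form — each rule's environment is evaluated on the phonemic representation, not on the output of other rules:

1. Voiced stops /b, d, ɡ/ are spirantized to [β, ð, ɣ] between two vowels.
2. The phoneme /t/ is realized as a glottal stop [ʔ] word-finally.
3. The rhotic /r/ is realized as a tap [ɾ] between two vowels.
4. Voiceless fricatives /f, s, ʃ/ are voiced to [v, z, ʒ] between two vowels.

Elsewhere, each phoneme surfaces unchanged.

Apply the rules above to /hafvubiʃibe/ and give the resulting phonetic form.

/h/ stays [h].
/a/ stays [a].
/f/ — between /a/ and /v/; rule 4 does not apply here → [f].
/v/ — not in any rule's target class → [v].
/u/ stays [u].
/b/ (between /u/ and /i/) occurs between two vowels → [β] by rule 1.
/i/ — not in any rule's target class → [i].
/ʃ/ (between /i/ and /i/): between two vowels, so rule 4 applies → [ʒ].
/i/ (between /ʃ/ and /b/) is unaffected → [i].
/b/ — between /i/ and /e/, between two vowels — surfaces as [β] (rule 1).
/e/ (word-final) is unaffected → [e].

[hafvuβiʒiβe]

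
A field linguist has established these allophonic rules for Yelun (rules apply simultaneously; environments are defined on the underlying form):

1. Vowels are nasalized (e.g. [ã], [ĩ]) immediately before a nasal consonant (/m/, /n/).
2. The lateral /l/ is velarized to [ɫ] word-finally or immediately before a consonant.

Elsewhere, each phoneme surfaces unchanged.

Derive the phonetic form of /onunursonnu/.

[õnũnursõnnu]

/o/ (word-initial): before a nasal consonant, so rule 1 applies → [õ].
/n/ stays [n].
Rule 1 applies to /u/ (between /n/ and /n/: before a nasal consonant) → [ũ].
/n/ (between /u/ and /u/) is unaffected → [n].
/u/ (between /n/ and /r/) is in the target of rule 1 but the environment (before a nasal consonant) is not met → [u].
/r/ (between /u/ and /s/) is unaffected → [r].
/s/ (between /r/ and /o/) is unaffected → [s].
Rule 1 applies to /o/ (between /s/ and /n/: before a nasal consonant) → [õ].
/n/ stays [n].
/n/ (between /n/ and /u/) is unaffected → [n].
/u/ (word-final): rule 1 targets it, but not before a nasal consonant → unchanged [u].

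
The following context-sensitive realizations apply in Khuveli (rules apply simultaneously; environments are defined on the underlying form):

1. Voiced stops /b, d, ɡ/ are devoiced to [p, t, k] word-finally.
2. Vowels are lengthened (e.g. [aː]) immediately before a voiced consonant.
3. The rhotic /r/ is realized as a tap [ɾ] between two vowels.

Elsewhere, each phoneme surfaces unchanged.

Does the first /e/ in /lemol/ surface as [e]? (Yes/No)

No

/e/ (between /l/ and /m/): before a voiced consonant, so rule 2 applies → [eː].
The actual realization is [eː], not [e].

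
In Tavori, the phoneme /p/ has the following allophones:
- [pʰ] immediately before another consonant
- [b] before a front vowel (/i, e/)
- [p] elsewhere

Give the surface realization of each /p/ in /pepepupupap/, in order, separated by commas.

[b], [b], [p], [p], [p], [p]

Occurrence 1 (position 1): before a front vowel (/i, e/) → [b].
Occurrence 2 (position 3): before a front vowel (/i, e/) → [b].
Occurrence 3 (position 5): no conditioning environment matches → elsewhere allophone [p].
Occurrence 4 (position 7): no conditioning environment matches → elsewhere allophone [p].
Occurrence 5 (position 9): no conditioning environment matches → elsewhere allophone [p].
Occurrence 6 (position 11): no conditioning environment matches → elsewhere allophone [p].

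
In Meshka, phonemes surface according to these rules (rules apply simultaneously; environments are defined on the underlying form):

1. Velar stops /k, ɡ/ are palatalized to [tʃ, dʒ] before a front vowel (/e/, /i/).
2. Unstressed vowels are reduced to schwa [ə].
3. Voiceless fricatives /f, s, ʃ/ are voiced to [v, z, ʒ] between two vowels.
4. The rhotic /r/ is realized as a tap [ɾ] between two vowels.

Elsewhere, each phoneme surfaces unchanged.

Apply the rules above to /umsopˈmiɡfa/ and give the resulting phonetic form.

/u/ meets the environment for rule 2 (in an unstressed syllable) → [ə].
/m/ stays [m].
/s/ (between /m/ and /o/) is in the target of rule 3 but the environment (between two vowels) is not met → [s].
/o/ (between /s/ and /p/) occurs in an unstressed syllable → [ə] by rule 2.
/p/ — not in any rule's target class → [p].
/m/ (between /p/ and /i/) is unaffected → [m].
/i/ (between /m/ and /ɡ/) fails the environment for rule 2, so it stays [i].
/ɡ/ (between /i/ and /f/) fails the environment for rule 1, so it stays [ɡ].
/f/ — between /ɡ/ and /a/; rule 3 does not apply here → [f].
/a/ meets the environment for rule 2 (in an unstressed syllable) → [ə].

[əmsəpˈmiɡfə]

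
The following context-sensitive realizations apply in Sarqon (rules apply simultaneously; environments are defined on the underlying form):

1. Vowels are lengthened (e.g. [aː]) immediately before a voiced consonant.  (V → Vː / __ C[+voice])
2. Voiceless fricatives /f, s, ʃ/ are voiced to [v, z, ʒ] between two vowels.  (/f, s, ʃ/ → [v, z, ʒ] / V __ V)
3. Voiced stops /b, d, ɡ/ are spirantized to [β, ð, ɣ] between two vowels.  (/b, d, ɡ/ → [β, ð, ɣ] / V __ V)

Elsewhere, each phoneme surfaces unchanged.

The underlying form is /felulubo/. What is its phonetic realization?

[feːluːluːβo]

/f/ (word-initial) fails the environment for rule 2, so it stays [f].
/e/ (between /f/ and /l/): before a voiced consonant, so rule 1 applies → [eː].
/u/ meets the environment for rule 1 (before a voiced consonant) → [uː].
/u/ — between /l/ and /b/, before a voiced consonant — surfaces as [uː] (rule 1).
/b/ (between /u/ and /o/): between two vowels, so rule 3 applies → [β].
/o/ (word-final) is in the target of rule 1 but the environment (before a voiced consonant) is not met → [o].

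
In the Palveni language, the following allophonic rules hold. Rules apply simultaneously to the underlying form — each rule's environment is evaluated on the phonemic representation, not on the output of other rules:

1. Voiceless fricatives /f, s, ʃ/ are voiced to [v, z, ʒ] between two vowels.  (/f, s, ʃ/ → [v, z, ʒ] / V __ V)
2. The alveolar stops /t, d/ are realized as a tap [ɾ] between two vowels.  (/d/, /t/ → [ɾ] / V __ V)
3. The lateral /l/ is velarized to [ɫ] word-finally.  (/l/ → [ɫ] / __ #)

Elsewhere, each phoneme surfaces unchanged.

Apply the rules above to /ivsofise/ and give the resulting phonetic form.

/i/ (word-initial): no rule targets it → [i].
/v/ (between /i/ and /s/): no rule targets it → [v].
/s/ (between /v/ and /o/) fails the environment for rule 1, so it stays [s].
/o/ (between /s/ and /f/) is unaffected → [o].
/f/ meets the environment for rule 1 (between two vowels) → [v].
/i/ (between /f/ and /s/) is unaffected → [i].
/s/ meets the environment for rule 1 (between two vowels) → [z].
/e/ (word-final): no rule targets it → [e].

[ivsovize]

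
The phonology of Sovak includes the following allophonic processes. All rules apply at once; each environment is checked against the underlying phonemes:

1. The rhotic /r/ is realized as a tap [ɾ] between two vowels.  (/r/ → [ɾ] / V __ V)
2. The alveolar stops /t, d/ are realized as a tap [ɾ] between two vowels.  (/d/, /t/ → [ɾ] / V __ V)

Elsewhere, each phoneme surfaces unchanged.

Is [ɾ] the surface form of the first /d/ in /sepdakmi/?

No

/d/ (between /p/ and /a/): rule 2 targets it, but not between two vowels → unchanged [d].
The actual realization is [d], not [ɾ].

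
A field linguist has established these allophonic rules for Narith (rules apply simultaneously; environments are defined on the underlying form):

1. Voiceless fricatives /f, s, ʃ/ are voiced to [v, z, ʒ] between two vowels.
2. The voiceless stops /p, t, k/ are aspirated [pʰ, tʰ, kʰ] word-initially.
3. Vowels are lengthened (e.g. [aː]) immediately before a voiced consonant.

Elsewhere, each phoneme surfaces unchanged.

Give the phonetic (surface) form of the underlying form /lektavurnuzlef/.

/l/ (word-initial) is unaffected → [l].
/e/ (between /l/ and /k/): rule 3 targets it, but not before a voiced consonant → unchanged [e].
/k/ (between /e/ and /t/) is in the target of rule 2 but the environment (word-initially) is not met → [k].
/t/ (between /k/ and /a/): rule 2 targets it, but not word-initially → unchanged [t].
/a/ (between /t/ and /v/): before a voiced consonant, so rule 3 applies → [aː].
/v/ (between /a/ and /u/) is unaffected → [v].
Rule 3 applies to /u/ (between /v/ and /r/: before a voiced consonant) → [uː].
/r/ (between /u/ and /n/) is unaffected → [r].
/n/ — not in any rule's target class → [n].
/u/ meets the environment for rule 3 (before a voiced consonant) → [uː].
/z/ (between /u/ and /l/): no rule targets it → [z].
/l/ (between /z/ and /e/): no rule targets it → [l].
/e/ (between /l/ and /f/) is in the target of rule 3 but the environment (before a voiced consonant) is not met → [e].
/f/ (word-final) fails the environment for rule 1, so it stays [f].

[lektaːvuːrnuːzlef]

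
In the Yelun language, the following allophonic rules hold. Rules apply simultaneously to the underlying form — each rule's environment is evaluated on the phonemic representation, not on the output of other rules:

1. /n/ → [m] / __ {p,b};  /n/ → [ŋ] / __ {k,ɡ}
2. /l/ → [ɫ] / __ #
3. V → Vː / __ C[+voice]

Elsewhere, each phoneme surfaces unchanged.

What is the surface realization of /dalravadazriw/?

/d/ stays [d].
/a/ meets the environment for rule 3 (before a voiced consonant) → [aː].
/l/ (between /a/ and /r/) is in the target of rule 2 but the environment (word-finally) is not met → [l].
/r/ — not in any rule's target class → [r].
Rule 3 applies to /a/ (between /r/ and /v/: before a voiced consonant) → [aː].
/v/ stays [v].
Rule 3 applies to /a/ (between /v/ and /d/: before a voiced consonant) → [aː].
/d/ (between /a/ and /a/): no rule targets it → [d].
/a/ meets the environment for rule 3 (before a voiced consonant) → [aː].
/z/ (between /a/ and /r/) is unaffected → [z].
/r/ (between /z/ and /i/) is unaffected → [r].
/i/ (between /r/ and /w/): before a voiced consonant, so rule 3 applies → [iː].
/w/ stays [w].

[daːlraːvaːdaːzriːw]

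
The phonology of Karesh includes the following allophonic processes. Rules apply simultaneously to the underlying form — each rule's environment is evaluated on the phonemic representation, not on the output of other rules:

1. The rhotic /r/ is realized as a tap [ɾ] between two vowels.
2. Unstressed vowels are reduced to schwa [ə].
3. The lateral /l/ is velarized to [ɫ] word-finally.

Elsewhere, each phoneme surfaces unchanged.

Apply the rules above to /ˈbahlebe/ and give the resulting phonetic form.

/b/ stays [b].
/a/ — between /b/ and /h/; rule 2 does not apply here → [a].
/h/ — not in any rule's target class → [h].
/l/ — between /h/ and /e/; rule 3 does not apply here → [l].
/e/ meets the environment for rule 2 (in an unstressed syllable) → [ə].
/b/ (between /e/ and /e/) is unaffected → [b].
/e/ — word-final, in an unstressed syllable — surfaces as [ə] (rule 2).

[ˈbahləbə]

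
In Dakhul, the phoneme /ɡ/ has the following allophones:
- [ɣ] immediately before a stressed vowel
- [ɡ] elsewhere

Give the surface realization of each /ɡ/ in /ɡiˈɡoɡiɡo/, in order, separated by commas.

[ɡ], [ɣ], [ɡ], [ɡ]

Occurrence 1 (position 1): no conditioning environment matches → elsewhere allophone [ɡ].
Occurrence 2 (position 3): immediately before a stressed vowel → [ɣ].
Occurrence 3 (position 5): no conditioning environment matches → elsewhere allophone [ɡ].
Occurrence 4 (position 7): no conditioning environment matches → elsewhere allophone [ɡ].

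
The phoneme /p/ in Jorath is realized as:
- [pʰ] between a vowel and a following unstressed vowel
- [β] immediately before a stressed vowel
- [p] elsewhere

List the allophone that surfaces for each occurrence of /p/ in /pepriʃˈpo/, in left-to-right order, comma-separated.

Occurrence 1 (position 1): no conditioning environment matches → elsewhere allophone [p].
Occurrence 2 (position 3): no conditioning environment matches → elsewhere allophone [p].
Occurrence 3 (position 7): immediately before a stressed vowel → [β].

[p], [p], [β]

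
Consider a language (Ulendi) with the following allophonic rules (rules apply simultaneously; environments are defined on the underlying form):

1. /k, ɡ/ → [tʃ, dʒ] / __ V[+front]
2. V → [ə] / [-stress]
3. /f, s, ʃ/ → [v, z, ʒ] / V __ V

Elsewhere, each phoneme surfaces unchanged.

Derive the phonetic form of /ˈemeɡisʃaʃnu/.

/e/ (word-initial) fails the environment for rule 2, so it stays [e].
/m/ (between /e/ and /e/) is unaffected → [m].
/e/ (between /m/ and /ɡ/) occurs in an unstressed syllable → [ə] by rule 2.
/ɡ/ (between /e/ and /i/) occurs before a front vowel → [dʒ] by rule 1.
/i/ — between /ɡ/ and /s/, in an unstressed syllable — surfaces as [ə] (rule 2).
/s/ — between /i/ and /ʃ/; rule 3 does not apply here → [s].
/ʃ/ — between /s/ and /a/; rule 3 does not apply here → [ʃ].
/a/ (between /ʃ/ and /ʃ/) occurs in an unstressed syllable → [ə] by rule 2.
/ʃ/ (between /a/ and /n/): rule 3 targets it, but not between two vowels → unchanged [ʃ].
/n/ — not in any rule's target class → [n].
/u/ meets the environment for rule 2 (in an unstressed syllable) → [ə].

[ˈemədʒəsʃəʃnə]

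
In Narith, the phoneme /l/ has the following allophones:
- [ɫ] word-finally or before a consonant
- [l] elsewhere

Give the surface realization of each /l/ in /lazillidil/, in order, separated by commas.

[l], [ɫ], [l], [ɫ]

Occurrence 1 (position 1): no conditioning environment matches → elsewhere allophone [l].
Occurrence 2 (position 5): word-finally or before a consonant → [ɫ].
Occurrence 3 (position 6): no conditioning environment matches → elsewhere allophone [l].
Occurrence 4 (position 10): word-finally or before a consonant → [ɫ].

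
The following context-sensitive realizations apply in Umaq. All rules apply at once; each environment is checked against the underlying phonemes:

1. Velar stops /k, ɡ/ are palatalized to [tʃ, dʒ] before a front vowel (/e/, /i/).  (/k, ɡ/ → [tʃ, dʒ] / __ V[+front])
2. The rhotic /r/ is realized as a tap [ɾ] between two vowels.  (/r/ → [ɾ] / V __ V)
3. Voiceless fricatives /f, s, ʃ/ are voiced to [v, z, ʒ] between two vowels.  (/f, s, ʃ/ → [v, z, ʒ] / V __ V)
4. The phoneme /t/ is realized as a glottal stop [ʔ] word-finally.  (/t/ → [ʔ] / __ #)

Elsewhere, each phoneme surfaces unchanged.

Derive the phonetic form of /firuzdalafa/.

/f/ — word-initial; rule 3 does not apply here → [f].
/i/ — not in any rule's target class → [i].
/r/ — between /i/ and /u/, between two vowels — surfaces as [ɾ] (rule 2).
/u/ — not in any rule's target class → [u].
/z/ (between /u/ and /d/) is unaffected → [z].
/d/ stays [d].
/a/ stays [a].
/l/ — not in any rule's target class → [l].
/a/ (between /l/ and /f/): no rule targets it → [a].
/f/ (between /a/ and /a/): between two vowels, so rule 3 applies → [v].
/a/ (word-final): no rule targets it → [a].

[fiɾuzdalava]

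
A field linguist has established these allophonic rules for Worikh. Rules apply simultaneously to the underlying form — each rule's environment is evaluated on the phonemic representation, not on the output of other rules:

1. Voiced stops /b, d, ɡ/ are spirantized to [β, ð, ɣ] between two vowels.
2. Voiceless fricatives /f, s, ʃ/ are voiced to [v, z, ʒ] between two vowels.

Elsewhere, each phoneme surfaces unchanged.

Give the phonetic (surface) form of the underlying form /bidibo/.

[biðiβo]

/b/ (word-initial) is in the target of rule 1 but the environment (between two vowels) is not met → [b].
/d/ (between /i/ and /i/): between two vowels, so rule 1 applies → [ð].
Rule 1 applies to /b/ (between /i/ and /o/: between two vowels) → [β].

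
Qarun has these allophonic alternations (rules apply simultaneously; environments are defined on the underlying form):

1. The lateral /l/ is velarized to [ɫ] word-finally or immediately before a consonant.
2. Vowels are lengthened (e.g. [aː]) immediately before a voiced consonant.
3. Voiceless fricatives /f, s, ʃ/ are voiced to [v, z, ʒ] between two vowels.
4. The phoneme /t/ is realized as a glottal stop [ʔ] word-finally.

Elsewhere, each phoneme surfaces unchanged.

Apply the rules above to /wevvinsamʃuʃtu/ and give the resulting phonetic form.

[weːvviːnsaːmʃuʃtu]

/e/ (between /w/ and /v/): before a voiced consonant, so rule 2 applies → [eː].
/i/ (between /v/ and /n/): before a voiced consonant, so rule 2 applies → [iː].
/s/ — between /n/ and /a/; rule 3 does not apply here → [s].
/a/ meets the environment for rule 2 (before a voiced consonant) → [aː].
/ʃ/ (between /m/ and /u/) fails the environment for rule 3, so it stays [ʃ].
/u/ — between /ʃ/ and /ʃ/; rule 2 does not apply here → [u].
/ʃ/ (between /u/ and /t/): rule 3 targets it, but not between two vowels → unchanged [ʃ].
/t/ (between /ʃ/ and /u/) is in the target of rule 4 but the environment (word-finally) is not met → [t].
/u/ (word-final) fails the environment for rule 2, so it stays [u].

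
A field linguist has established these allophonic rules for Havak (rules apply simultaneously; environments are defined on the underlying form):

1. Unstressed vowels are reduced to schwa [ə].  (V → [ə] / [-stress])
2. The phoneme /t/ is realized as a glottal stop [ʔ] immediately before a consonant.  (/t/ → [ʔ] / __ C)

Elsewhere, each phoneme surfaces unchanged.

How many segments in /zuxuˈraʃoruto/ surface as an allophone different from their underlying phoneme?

5

Segments that undergo a rule: /u/ → [ə] (rule 1); /u/ → [ə] (rule 1); /o/ → [ə] (rule 1); /u/ → [ə] (rule 1); /o/ → [ə] (rule 1).
All other segments surface unchanged.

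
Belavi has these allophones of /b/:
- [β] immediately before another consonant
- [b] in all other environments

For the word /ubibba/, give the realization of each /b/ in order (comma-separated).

[b], [β], [b]

Occurrence 1 (position 2): no conditioning environment matches → elsewhere allophone [b].
Occurrence 2 (position 4): immediately before another consonant → [β].
Occurrence 3 (position 5): no conditioning environment matches → elsewhere allophone [b].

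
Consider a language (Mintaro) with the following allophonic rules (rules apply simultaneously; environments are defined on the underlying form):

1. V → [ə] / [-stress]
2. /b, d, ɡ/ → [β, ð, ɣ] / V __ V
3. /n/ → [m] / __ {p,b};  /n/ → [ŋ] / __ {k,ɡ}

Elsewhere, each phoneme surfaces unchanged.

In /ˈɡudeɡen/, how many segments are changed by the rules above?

Segments that undergo a rule: /d/ → [ð] (rule 2); /e/ → [ə] (rule 1); /ɡ/ → [ɣ] (rule 2); /e/ → [ə] (rule 1).
All other segments surface unchanged.

4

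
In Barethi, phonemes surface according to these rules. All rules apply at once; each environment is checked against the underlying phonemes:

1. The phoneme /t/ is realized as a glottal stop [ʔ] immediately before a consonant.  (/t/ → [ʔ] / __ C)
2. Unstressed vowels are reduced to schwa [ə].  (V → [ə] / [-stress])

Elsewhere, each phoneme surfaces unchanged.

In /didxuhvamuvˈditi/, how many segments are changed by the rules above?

Segments that undergo a rule: /i/ → [ə] (rule 2); /u/ → [ə] (rule 2); /a/ → [ə] (rule 2); /u/ → [ə] (rule 2); /i/ → [ə] (rule 2).
All other segments surface unchanged.

5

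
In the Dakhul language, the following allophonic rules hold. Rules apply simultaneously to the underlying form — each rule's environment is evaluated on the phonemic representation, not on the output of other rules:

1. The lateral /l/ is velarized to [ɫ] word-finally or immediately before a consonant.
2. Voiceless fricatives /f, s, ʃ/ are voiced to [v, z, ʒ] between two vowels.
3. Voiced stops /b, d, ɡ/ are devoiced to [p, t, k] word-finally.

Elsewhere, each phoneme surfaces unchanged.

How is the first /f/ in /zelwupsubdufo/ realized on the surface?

/f/ (between /u/ and /o/) occurs between two vowels → [v] by rule 2.

[v]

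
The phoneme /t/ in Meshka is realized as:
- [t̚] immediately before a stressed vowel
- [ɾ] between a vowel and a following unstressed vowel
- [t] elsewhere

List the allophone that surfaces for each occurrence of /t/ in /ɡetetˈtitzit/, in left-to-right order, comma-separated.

[ɾ], [t], [t̚], [t], [t]

Occurrence 1 (position 3): between a vowel and a following unstressed vowel → [ɾ].
Occurrence 2 (position 5): no conditioning environment matches → elsewhere allophone [t].
Occurrence 3 (position 6): immediately before a stressed vowel → [t̚].
Occurrence 4 (position 8): no conditioning environment matches → elsewhere allophone [t].
Occurrence 5 (position 11): no conditioning environment matches → elsewhere allophone [t].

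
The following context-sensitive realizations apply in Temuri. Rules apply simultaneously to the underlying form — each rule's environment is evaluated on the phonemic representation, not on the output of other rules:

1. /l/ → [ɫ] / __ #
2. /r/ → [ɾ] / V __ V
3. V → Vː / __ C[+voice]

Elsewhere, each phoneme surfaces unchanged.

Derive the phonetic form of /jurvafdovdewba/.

[juːrvafdoːvdeːwba]

/j/ — not in any rule's target class → [j].
/u/ (between /j/ and /r/): before a voiced consonant, so rule 3 applies → [uː].
/r/ (between /u/ and /v/): rule 2 targets it, but not between two vowels → unchanged [r].
/v/ stays [v].
/a/ (between /v/ and /f/): rule 3 targets it, but not before a voiced consonant → unchanged [a].
/f/ stays [f].
/d/ — not in any rule's target class → [d].
/o/ — between /d/ and /v/, before a voiced consonant — surfaces as [oː] (rule 3).
/v/ — not in any rule's target class → [v].
/d/ stays [d].
/e/ (between /d/ and /w/) occurs before a voiced consonant → [eː] by rule 3.
/w/ — not in any rule's target class → [w].
/b/ stays [b].
/a/ (word-final): rule 3 targets it, but not before a voiced consonant → unchanged [a].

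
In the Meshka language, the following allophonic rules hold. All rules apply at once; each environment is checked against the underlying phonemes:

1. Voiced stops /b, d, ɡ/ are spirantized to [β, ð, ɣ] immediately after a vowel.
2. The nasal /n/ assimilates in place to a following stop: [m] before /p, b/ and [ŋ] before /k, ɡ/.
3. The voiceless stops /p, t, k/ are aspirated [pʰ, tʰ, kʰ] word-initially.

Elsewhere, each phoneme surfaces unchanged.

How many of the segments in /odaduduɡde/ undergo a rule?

4

Segments that undergo a rule: /d/ → [ð] (rule 1); /d/ → [ð] (rule 1); /d/ → [ð] (rule 1); /ɡ/ → [ɣ] (rule 1).
All other segments surface unchanged.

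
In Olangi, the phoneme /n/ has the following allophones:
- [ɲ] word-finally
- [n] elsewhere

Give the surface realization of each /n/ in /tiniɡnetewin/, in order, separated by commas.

[n], [n], [ɲ]

Occurrence 1 (position 3): no conditioning environment matches → elsewhere allophone [n].
Occurrence 2 (position 6): no conditioning environment matches → elsewhere allophone [n].
Occurrence 3 (position 12): word-finally → [ɲ].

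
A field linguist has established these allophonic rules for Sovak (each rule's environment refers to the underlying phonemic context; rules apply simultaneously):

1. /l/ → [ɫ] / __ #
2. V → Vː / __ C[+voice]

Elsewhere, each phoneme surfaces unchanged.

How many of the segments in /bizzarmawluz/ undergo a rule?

4

Segments that undergo a rule: /i/ → [iː] (rule 2); /a/ → [aː] (rule 2); /a/ → [aː] (rule 2); /u/ → [uː] (rule 2).
All other segments surface unchanged.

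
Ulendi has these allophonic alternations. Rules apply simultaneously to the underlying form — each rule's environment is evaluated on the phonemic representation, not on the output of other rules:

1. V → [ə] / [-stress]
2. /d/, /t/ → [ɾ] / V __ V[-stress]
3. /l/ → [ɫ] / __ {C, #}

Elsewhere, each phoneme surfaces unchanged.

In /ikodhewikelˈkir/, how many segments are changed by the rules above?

6

Segments that undergo a rule: /i/ → [ə] (rule 1); /o/ → [ə] (rule 1); /e/ → [ə] (rule 1); /i/ → [ə] (rule 1); /e/ → [ə] (rule 1); /l/ → [ɫ] (rule 3).
All other segments surface unchanged.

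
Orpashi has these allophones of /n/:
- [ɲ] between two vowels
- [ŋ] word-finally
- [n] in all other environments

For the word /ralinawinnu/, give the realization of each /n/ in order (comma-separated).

Occurrence 1 (position 5): between two vowels → [ɲ].
Occurrence 2 (position 9): no conditioning environment matches → elsewhere allophone [n].
Occurrence 3 (position 10): no conditioning environment matches → elsewhere allophone [n].

[ɲ], [n], [n]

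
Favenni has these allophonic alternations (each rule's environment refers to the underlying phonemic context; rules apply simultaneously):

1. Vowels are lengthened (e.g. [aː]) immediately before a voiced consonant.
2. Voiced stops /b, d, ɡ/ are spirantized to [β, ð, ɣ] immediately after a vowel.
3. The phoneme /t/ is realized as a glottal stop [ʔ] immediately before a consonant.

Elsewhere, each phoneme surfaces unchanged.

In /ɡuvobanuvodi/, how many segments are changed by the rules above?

7

Segments that undergo a rule: /u/ → [uː] (rule 1); /o/ → [oː] (rule 1); /b/ → [β] (rule 2); /a/ → [aː] (rule 1); /u/ → [uː] (rule 1); /o/ → [oː] (rule 1); /d/ → [ð] (rule 2).
All other segments surface unchanged.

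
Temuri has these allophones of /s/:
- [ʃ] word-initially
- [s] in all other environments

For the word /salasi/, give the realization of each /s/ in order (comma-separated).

[ʃ], [s]

Occurrence 1 (position 1): word-initially → [ʃ].
Occurrence 2 (position 5): no conditioning environment matches → elsewhere allophone [s].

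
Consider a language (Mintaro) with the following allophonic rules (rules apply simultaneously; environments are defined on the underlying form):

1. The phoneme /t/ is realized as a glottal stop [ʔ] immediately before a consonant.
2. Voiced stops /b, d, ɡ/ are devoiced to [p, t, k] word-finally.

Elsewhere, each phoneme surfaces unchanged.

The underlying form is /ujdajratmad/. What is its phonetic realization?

[ujdajraʔmat]

/u/ stays [u].
/j/ (between /u/ and /d/) is unaffected → [j].
/d/ (between /j/ and /a/) is in the target of rule 2 but the environment (word-finally) is not met → [d].
/a/ stays [a].
/j/ (between /a/ and /r/) is unaffected → [j].
/r/ (between /j/ and /a/) is unaffected → [r].
/a/ — not in any rule's target class → [a].
/t/ (between /a/ and /m/): immediately before a consonant, so rule 1 applies → [ʔ].
/m/ (between /t/ and /a/) is unaffected → [m].
/a/ stays [a].
/d/ (word-final) occurs word-finally → [t] by rule 2.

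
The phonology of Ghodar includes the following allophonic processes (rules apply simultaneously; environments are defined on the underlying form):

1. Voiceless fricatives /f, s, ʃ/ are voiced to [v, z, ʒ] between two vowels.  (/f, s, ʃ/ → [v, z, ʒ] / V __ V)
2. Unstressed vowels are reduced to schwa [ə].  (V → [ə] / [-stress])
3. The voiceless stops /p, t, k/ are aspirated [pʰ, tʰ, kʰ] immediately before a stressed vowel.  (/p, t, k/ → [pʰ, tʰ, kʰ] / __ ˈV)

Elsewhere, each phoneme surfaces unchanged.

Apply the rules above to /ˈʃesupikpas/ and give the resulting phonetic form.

/ʃ/ (word-initial) fails the environment for rule 1, so it stays [ʃ].
/e/ (between /ʃ/ and /s/): rule 2 targets it, but not in an unstressed syllable → unchanged [e].
/s/ — between /e/ and /u/, between two vowels — surfaces as [z] (rule 1).
/u/ meets the environment for rule 2 (in an unstressed syllable) → [ə].
/p/ (between /u/ and /i/): rule 3 targets it, but not immediately before a stressed vowel → unchanged [p].
/i/ (between /p/ and /k/): in an unstressed syllable, so rule 2 applies → [ə].
/k/ (between /i/ and /p/) is in the target of rule 3 but the environment (immediately before a stressed vowel) is not met → [k].
/p/ — between /k/ and /a/; rule 3 does not apply here → [p].
/a/ meets the environment for rule 2 (in an unstressed syllable) → [ə].
/s/ (word-final) fails the environment for rule 1, so it stays [s].

[ˈʃezəpəkpəs]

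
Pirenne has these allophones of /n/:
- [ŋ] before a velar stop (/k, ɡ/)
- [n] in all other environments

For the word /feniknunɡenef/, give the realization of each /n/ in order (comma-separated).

Occurrence 1 (position 3): no conditioning environment matches → elsewhere allophone [n].
Occurrence 2 (position 6): no conditioning environment matches → elsewhere allophone [n].
Occurrence 3 (position 8): before a velar stop → [ŋ].
Occurrence 4 (position 11): no conditioning environment matches → elsewhere allophone [n].

[n], [n], [ŋ], [n]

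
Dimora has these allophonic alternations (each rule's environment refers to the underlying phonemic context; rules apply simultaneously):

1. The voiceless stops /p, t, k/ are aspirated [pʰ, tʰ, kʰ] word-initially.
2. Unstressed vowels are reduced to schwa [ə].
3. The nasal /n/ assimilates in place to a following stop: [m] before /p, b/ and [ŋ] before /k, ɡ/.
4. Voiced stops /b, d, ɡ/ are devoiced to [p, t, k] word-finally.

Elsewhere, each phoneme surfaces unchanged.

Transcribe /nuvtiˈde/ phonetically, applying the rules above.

[nəvtəˈde]

/n/ (word-initial): rule 3 targets it, but not before a labial or velar stop → unchanged [n].
Rule 2 applies to /u/ (between /n/ and /v/: in an unstressed syllable) → [ə].
/v/ stays [v].
/t/ (between /v/ and /i/): rule 1 targets it, but not word-initially → unchanged [t].
/i/ meets the environment for rule 2 (in an unstressed syllable) → [ə].
/d/ (between /i/ and /e/): rule 4 targets it, but not word-finally → unchanged [d].
/e/ (word-final) is in the target of rule 2 but the environment (in an unstressed syllable) is not met → [e].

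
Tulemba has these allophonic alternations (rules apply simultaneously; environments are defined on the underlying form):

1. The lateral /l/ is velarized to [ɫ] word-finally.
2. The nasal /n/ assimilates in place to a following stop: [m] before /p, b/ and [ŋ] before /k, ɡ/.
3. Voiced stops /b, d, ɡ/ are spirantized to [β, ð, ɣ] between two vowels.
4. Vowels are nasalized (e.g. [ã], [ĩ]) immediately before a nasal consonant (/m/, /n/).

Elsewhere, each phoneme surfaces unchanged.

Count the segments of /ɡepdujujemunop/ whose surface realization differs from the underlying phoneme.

Segments that undergo a rule: /e/ → [ẽ] (rule 4); /u/ → [ũ] (rule 4).
All other segments surface unchanged.

2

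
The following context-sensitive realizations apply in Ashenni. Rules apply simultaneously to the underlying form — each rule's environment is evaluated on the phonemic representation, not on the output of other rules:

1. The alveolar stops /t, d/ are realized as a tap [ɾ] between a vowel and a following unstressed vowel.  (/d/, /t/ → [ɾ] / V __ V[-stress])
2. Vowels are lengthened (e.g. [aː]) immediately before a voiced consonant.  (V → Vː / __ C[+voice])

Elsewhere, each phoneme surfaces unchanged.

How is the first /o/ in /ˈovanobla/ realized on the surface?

/o/ (word-initial) occurs before a voiced consonant → [oː] by rule 2.

[oː]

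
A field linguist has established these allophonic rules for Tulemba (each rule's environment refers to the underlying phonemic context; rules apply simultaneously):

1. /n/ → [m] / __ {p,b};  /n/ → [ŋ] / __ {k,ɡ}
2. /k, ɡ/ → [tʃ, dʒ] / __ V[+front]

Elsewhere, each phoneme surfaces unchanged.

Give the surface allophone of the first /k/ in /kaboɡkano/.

/k/ — word-initial; rule 2 does not apply here → [k].

[k]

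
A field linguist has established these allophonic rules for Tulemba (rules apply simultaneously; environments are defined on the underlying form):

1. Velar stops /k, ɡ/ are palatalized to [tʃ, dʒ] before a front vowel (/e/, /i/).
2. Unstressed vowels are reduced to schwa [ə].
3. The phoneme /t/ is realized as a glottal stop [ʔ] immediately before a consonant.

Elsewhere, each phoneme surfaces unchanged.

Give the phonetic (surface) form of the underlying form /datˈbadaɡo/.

[dəʔˈbadəɡə]

/a/ — between /d/ and /t/, in an unstressed syllable — surfaces as [ə] (rule 2).
/t/ meets the environment for rule 3 (immediately before a consonant) → [ʔ].
/a/ — between /b/ and /d/; rule 2 does not apply here → [a].
/a/ (between /d/ and /ɡ/): in an unstressed syllable, so rule 2 applies → [ə].
/ɡ/ (between /a/ and /o/) is in the target of rule 1 but the environment (before a front vowel) is not met → [ɡ].
Rule 2 applies to /o/ (word-final: in an unstressed syllable) → [ə].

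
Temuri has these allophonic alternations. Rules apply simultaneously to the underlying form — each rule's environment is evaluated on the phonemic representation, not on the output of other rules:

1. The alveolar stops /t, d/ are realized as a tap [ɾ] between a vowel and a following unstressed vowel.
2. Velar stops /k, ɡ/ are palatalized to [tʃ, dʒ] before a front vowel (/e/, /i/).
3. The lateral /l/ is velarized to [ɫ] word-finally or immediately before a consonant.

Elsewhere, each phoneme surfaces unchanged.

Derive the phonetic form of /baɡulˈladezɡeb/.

[baɡuɫˈlaɾezdʒeb]

/ɡ/ (between /a/ and /u/) is in the target of rule 2 but the environment (before a front vowel) is not met → [ɡ].
/l/ (between /u/ and /l/): word-finally or immediately before a consonant, so rule 3 applies → [ɫ].
/l/ (between /l/ and /a/) fails the environment for rule 3, so it stays [l].
/d/ — between /a/ and /e/, between a vowel and a following unstressed vowel — surfaces as [ɾ] (rule 1).
/ɡ/ (between /z/ and /e/): before a front vowel, so rule 2 applies → [dʒ].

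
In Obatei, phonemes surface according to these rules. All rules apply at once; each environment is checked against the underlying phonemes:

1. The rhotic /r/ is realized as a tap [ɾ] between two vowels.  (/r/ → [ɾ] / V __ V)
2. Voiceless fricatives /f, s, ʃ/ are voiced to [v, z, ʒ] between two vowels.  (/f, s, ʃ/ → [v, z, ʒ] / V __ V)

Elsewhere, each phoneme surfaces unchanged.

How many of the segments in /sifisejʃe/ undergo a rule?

Segments that undergo a rule: /f/ → [v] (rule 2); /s/ → [z] (rule 2).
All other segments surface unchanged.

2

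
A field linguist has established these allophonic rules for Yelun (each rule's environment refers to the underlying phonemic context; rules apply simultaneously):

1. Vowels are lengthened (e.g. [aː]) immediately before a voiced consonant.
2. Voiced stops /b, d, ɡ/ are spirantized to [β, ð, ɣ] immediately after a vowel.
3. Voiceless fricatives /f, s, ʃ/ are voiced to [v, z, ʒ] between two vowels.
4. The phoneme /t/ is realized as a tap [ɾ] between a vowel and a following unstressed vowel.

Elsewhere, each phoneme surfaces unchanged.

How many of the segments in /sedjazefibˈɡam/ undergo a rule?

7

Segments that undergo a rule: /e/ → [eː] (rule 1); /d/ → [ð] (rule 2); /a/ → [aː] (rule 1); /f/ → [v] (rule 3); /i/ → [iː] (rule 1); /b/ → [β] (rule 2); /a/ → [aː] (rule 1).
All other segments surface unchanged.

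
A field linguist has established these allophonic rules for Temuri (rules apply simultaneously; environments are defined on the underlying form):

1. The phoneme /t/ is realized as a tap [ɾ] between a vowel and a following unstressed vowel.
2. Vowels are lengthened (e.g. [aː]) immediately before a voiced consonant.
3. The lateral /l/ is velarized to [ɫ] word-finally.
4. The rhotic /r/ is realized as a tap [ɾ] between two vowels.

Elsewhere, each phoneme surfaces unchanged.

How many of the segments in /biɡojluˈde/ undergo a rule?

3

Segments that undergo a rule: /i/ → [iː] (rule 2); /o/ → [oː] (rule 2); /u/ → [uː] (rule 2).
All other segments surface unchanged.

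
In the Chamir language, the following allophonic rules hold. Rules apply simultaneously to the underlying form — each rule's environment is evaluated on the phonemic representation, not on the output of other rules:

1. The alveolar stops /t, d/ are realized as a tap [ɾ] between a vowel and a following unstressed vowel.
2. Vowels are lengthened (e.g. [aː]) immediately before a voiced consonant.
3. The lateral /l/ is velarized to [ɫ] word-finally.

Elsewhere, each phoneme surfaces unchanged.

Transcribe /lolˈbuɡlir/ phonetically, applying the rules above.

[loːlˈbuːɡliːr]

/l/ (word-initial): rule 3 targets it, but not word-finally → unchanged [l].
Rule 2 applies to /o/ (between /l/ and /l/: before a voiced consonant) → [oː].
/l/ (between /o/ and /b/) fails the environment for rule 3, so it stays [l].
/b/ (between /l/ and /u/) is unaffected → [b].
/u/ (between /b/ and /ɡ/) occurs before a voiced consonant → [uː] by rule 2.
/ɡ/ (between /u/ and /l/) is unaffected → [ɡ].
/l/ (between /ɡ/ and /i/) is in the target of rule 3 but the environment (word-finally) is not met → [l].
/i/ (between /l/ and /r/): before a voiced consonant, so rule 2 applies → [iː].
/r/ (word-final) is unaffected → [r].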